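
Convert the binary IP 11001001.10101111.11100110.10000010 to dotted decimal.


11001001 = 201
10101111 = 175
11100110 = 230
10000010 = 130
IP: 201.175.230.130


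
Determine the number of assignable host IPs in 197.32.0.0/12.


Host bits = 32 - 12 = 20
Total addresses = 2^20 = 1048576
Usable = total - 2 (network and broadcast)
Usable hosts: 1048574


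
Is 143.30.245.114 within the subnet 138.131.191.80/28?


Subnet network: 138.131.191.80
Test IP AND mask: 143.30.245.112
No, 143.30.245.114 is not in 138.131.191.80/28


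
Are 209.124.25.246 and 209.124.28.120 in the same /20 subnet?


Mask: 255.255.240.0
209.124.25.246 AND mask = 209.124.16.0
209.124.28.120 AND mask = 209.124.16.0
Yes, same subnet (209.124.16.0)


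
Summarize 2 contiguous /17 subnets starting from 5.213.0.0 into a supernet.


Original prefix: /17
Number of subnets: 2 = 2^1
New prefix = 17 - 1 = 16
Supernet: 5.213.0.0/16


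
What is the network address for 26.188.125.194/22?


IP:   00011010.10111100.01111101.11000010
Mask: 11111111.11111111.11111100.00000000
AND operation:
Net:  00011010.10111100.01111100.00000000
Network: 26.188.124.0/22


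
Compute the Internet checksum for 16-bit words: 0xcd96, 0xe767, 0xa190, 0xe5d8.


Sum all words (with carry folding):
+ 0xcd96 = 0xcd96
+ 0xe767 = 0xb4fe
+ 0xa190 = 0x568f
+ 0xe5d8 = 0x3c68
One's complement: ~0x3c68
Checksum = 0xc397


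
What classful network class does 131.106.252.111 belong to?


First octet: 131
Binary: 10000011
10xxxxxx -> Class B (128-191)
Class B, default mask 255.255.0.0 (/16)


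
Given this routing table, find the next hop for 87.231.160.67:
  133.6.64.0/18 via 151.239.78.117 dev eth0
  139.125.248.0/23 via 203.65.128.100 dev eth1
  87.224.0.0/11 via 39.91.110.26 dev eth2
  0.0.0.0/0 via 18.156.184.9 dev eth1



Longest prefix match for 87.231.160.67:
  /18 133.6.64.0: no
  /23 139.125.248.0: no
  /11 87.224.0.0: MATCH
  /0 0.0.0.0: MATCH
Selected: next-hop 39.91.110.26 via eth2 (matched /11)


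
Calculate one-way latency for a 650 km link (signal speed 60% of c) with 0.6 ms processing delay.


Speed = 0.6 * 3e5 km/s = 180000 km/s
Propagation delay = 650 / 180000 = 0.0036 s = 3.6111 ms
Processing delay = 0.6 ms
Total one-way latency = 4.2111 ms


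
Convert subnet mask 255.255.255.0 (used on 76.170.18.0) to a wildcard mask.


Subnet mask: 255.255.255.0
Wildcard = 255.255.255.255 - subnet mask
255 - 255 = 0
255 - 255 = 0
255 - 255 = 0
255 - 0 = 255
Wildcard: 0.0.0.255


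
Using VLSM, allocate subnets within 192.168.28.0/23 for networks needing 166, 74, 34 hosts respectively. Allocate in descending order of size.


166 hosts -> /24 (254 usable): 192.168.28.0/24
74 hosts -> /25 (126 usable): 192.168.29.0/25
34 hosts -> /26 (62 usable): 192.168.29.128/26
Allocation: 192.168.28.0/24 (166 hosts, 254 usable); 192.168.29.0/25 (74 hosts, 126 usable); 192.168.29.128/26 (34 hosts, 62 usable)


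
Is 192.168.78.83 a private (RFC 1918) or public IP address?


RFC 1918 private ranges:
  10.0.0.0/8 (10.0.0.0 - 10.255.255.255)
  172.16.0.0/12 (172.16.0.0 - 172.31.255.255)
  192.168.0.0/16 (192.168.0.0 - 192.168.255.255)
Private (in 192.168.0.0/16)


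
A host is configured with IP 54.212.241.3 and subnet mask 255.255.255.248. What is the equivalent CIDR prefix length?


Binary: 11111111.11111111.11111111.11111000
Count leading 1s
Prefix: /29


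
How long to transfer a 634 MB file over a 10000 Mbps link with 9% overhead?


Effective throughput = 10000 * (1 - 9/100) = 9100 Mbps
File size in Mb = 634 * 8 = 5072 Mb
Time = 5072 / 9100
Time = 0.5574 seconds


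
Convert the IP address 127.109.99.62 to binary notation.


127 = 01111111
109 = 01101101
99 = 01100011
62 = 00111110
Binary: 01111111.01101101.01100011.00111110


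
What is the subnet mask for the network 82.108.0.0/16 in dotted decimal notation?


/16 means 16 network bits, 16 host bits
Binary: 11111111111111110000000000000000
Mask: 255.255.0.0


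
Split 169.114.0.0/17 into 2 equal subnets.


New prefix = 17 + 1 = 18
Each subnet has 16384 addresses
  169.114.0.0/18
  169.114.64.0/18
Subnets: 169.114.0.0/18, 169.114.64.0/18


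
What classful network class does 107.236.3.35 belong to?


First octet: 107
Binary: 01101011
0xxxxxxx -> Class A (1-126)
Class A, default mask 255.0.0.0 (/8)


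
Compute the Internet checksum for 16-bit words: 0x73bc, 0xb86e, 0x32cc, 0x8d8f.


Sum all words (with carry folding):
+ 0x73bc = 0x73bc
+ 0xb86e = 0x2c2b
+ 0x32cc = 0x5ef7
+ 0x8d8f = 0xec86
One's complement: ~0xec86
Checksum = 0x1379


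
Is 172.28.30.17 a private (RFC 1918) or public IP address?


RFC 1918 private ranges:
  10.0.0.0/8 (10.0.0.0 - 10.255.255.255)
  172.16.0.0/12 (172.16.0.0 - 172.31.255.255)
  192.168.0.0/16 (192.168.0.0 - 192.168.255.255)
Private (in 172.16.0.0/12)


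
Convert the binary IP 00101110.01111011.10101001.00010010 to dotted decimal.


00101110 = 46
01111011 = 123
10101001 = 169
00010010 = 18
IP: 46.123.169.18


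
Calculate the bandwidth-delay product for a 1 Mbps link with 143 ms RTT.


BDP = bandwidth * RTT
= 1 Mbps * 143 ms
= 1 * 1e6 * 143 / 1000 bits
= 143000 bits
= 17875 bytes
= 17.4561 KB
BDP = 143000 bits (17875 bytes)


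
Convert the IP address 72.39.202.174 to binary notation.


72 = 01001000
39 = 00100111
202 = 11001010
174 = 10101110
Binary: 01001000.00100111.11001010.10101110


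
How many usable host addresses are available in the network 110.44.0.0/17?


Host bits = 32 - 17 = 15
Total addresses = 2^15 = 32768
Usable = total - 2 (network and broadcast)
Usable hosts: 32766


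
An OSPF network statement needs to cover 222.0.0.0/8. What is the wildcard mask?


Subnet mask: 255.0.0.0
Wildcard = 255.255.255.255 - subnet mask
255 - 255 = 0
255 - 0 = 255
255 - 0 = 255
255 - 0 = 255
Wildcard: 0.255.255.255


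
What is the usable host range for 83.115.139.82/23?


Network: 83.115.138.0
Broadcast: 83.115.139.255
First usable = network + 1
Last usable = broadcast - 1
Range: 83.115.138.1 to 83.115.139.254


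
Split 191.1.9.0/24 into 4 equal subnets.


New prefix = 24 + 2 = 26
Each subnet has 64 addresses
  191.1.9.0/26
  191.1.9.64/26
  191.1.9.128/26
  191.1.9.192/26
Subnets: 191.1.9.0/26, 191.1.9.64/26, 191.1.9.128/26, 191.1.9.192/26


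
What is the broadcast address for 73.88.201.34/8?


Network: 73.0.0.0/8
Host bits = 24
Set all host bits to 1:
Broadcast: 73.255.255.255


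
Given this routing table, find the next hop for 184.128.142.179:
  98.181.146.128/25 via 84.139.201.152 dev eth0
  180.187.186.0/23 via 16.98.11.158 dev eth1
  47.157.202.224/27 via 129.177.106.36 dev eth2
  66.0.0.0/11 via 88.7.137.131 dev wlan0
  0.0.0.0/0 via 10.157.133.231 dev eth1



Longest prefix match for 184.128.142.179:
  /25 98.181.146.128: no
  /23 180.187.186.0: no
  /27 47.157.202.224: no
  /11 66.0.0.0: no
  /0 0.0.0.0: MATCH
Selected: next-hop 10.157.133.231 via eth1 (matched /0)


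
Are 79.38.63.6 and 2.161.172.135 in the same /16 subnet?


Mask: 255.255.0.0
79.38.63.6 AND mask = 79.38.0.0
2.161.172.135 AND mask = 2.161.0.0
No, different subnets (79.38.0.0 vs 2.161.0.0)


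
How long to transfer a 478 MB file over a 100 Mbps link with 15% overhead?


Effective throughput = 100 * (1 - 15/100) = 85 Mbps
File size in Mb = 478 * 8 = 3824 Mb
Time = 3824 / 85
Time = 44.9882 seconds


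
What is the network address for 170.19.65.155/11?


IP:   10101010.00010011.01000001.10011011
Mask: 11111111.11100000.00000000.00000000
AND operation:
Net:  10101010.00000000.00000000.00000000
Network: 170.0.0.0/11


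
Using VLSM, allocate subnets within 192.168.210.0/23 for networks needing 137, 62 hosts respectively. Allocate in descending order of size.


137 hosts -> /24 (254 usable): 192.168.210.0/24
62 hosts -> /26 (62 usable): 192.168.211.0/26
Allocation: 192.168.210.0/24 (137 hosts, 254 usable); 192.168.211.0/26 (62 hosts, 62 usable)


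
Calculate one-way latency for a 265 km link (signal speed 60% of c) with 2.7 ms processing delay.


Speed = 0.6 * 3e5 km/s = 180000 km/s
Propagation delay = 265 / 180000 = 0.0015 s = 1.4722 ms
Processing delay = 2.7 ms
Total one-way latency = 4.1722 ms


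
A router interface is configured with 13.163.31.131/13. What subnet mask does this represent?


/13 means 13 network bits, 19 host bits
Binary: 11111111111110000000000000000000
Mask: 255.248.0.0


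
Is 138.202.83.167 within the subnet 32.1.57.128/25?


Subnet network: 32.1.57.128
Test IP AND mask: 138.202.83.128
No, 138.202.83.167 is not in 32.1.57.128/25


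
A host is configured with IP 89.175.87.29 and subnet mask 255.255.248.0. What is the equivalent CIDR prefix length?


Binary: 11111111.11111111.11111000.00000000
Count leading 1s
Prefix: /21


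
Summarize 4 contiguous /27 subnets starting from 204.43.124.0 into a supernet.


Original prefix: /27
Number of subnets: 4 = 2^2
New prefix = 27 - 2 = 25
Supernet: 204.43.124.0/25


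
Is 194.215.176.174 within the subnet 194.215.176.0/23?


Subnet network: 194.215.176.0
Test IP AND mask: 194.215.176.0
Yes, 194.215.176.174 is in 194.215.176.0/23


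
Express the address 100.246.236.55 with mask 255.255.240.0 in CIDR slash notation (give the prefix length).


Binary: 11111111.11111111.11110000.00000000
Count leading 1s
Prefix: /20


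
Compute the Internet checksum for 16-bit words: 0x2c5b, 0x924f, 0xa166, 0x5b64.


Sum all words (with carry folding):
+ 0x2c5b = 0x2c5b
+ 0x924f = 0xbeaa
+ 0xa166 = 0x6011
+ 0x5b64 = 0xbb75
One's complement: ~0xbb75
Checksum = 0x448a


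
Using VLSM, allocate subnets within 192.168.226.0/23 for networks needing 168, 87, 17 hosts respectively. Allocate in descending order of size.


168 hosts -> /24 (254 usable): 192.168.226.0/24
87 hosts -> /25 (126 usable): 192.168.227.0/25
17 hosts -> /27 (30 usable): 192.168.227.128/27
Allocation: 192.168.226.0/24 (168 hosts, 254 usable); 192.168.227.0/25 (87 hosts, 126 usable); 192.168.227.128/27 (17 hosts, 30 usable)


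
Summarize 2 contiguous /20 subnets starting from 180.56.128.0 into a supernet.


Original prefix: /20
Number of subnets: 2 = 2^1
New prefix = 20 - 1 = 19
Supernet: 180.56.128.0/19


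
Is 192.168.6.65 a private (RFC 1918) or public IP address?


RFC 1918 private ranges:
  10.0.0.0/8 (10.0.0.0 - 10.255.255.255)
  172.16.0.0/12 (172.16.0.0 - 172.31.255.255)
  192.168.0.0/16 (192.168.0.0 - 192.168.255.255)
Private (in 192.168.0.0/16)


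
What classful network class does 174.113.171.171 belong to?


First octet: 174
Binary: 10101110
10xxxxxx -> Class B (128-191)
Class B, default mask 255.255.0.0 (/16)


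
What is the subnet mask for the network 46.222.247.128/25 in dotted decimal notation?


/25 means 25 network bits, 7 host bits
Binary: 11111111111111111111111110000000
Mask: 255.255.255.128


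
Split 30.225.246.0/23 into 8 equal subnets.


New prefix = 23 + 3 = 26
Each subnet has 64 addresses
  30.225.246.0/26
  30.225.246.64/26
  30.225.246.128/26
  30.225.246.192/26
  30.225.247.0/26
  30.225.247.64/26
  30.225.247.128/26
  30.225.247.192/26
Subnets: 30.225.246.0/26, 30.225.246.64/26, 30.225.246.128/26, 30.225.246.192/26, 30.225.247.0/26, 30.225.247.64/26, 30.225.247.128/26, 30.225.247.192/26


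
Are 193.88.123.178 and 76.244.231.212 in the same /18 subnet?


Mask: 255.255.192.0
193.88.123.178 AND mask = 193.88.64.0
76.244.231.212 AND mask = 76.244.192.0
No, different subnets (193.88.64.0 vs 76.244.192.0)


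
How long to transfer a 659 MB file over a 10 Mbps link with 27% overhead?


Effective throughput = 10 * (1 - 27/100) = 7.3 Mbps
File size in Mb = 659 * 8 = 5272 Mb
Time = 5272 / 7.3
Time = 722.1918 seconds


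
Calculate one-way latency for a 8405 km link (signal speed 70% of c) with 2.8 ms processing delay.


Speed = 0.7 * 3e5 km/s = 210000 km/s
Propagation delay = 8405 / 210000 = 0.04 s = 40.0238 ms
Processing delay = 2.8 ms
Total one-way latency = 42.8238 ms


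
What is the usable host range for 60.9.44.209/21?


Network: 60.9.40.0
Broadcast: 60.9.47.255
First usable = network + 1
Last usable = broadcast - 1
Range: 60.9.40.1 to 60.9.47.254


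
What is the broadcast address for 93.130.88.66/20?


Network: 93.130.80.0/20
Host bits = 12
Set all host bits to 1:
Broadcast: 93.130.95.255


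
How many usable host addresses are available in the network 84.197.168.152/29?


Host bits = 32 - 29 = 3
Total addresses = 2^3 = 8
Usable = total - 2 (network and broadcast)
Usable hosts: 6


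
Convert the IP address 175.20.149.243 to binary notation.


175 = 10101111
20 = 00010100
149 = 10010101
243 = 11110011
Binary: 10101111.00010100.10010101.11110011


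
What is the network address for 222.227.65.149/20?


IP:   11011110.11100011.01000001.10010101
Mask: 11111111.11111111.11110000.00000000
AND operation:
Net:  11011110.11100011.01000000.00000000
Network: 222.227.64.0/20


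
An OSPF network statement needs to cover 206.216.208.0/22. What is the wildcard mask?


Subnet mask: 255.255.252.0
Wildcard = 255.255.255.255 - subnet mask
255 - 255 = 0
255 - 255 = 0
255 - 252 = 3
255 - 0 = 255
Wildcard: 0.0.3.255


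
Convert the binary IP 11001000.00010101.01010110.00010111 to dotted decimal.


11001000 = 200
00010101 = 21
01010110 = 86
00010111 = 23
IP: 200.21.86.23


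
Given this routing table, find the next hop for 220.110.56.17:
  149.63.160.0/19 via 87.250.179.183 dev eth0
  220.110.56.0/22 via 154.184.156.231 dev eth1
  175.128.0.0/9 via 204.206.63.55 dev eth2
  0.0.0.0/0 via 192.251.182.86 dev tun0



Longest prefix match for 220.110.56.17:
  /19 149.63.160.0: no
  /22 220.110.56.0: MATCH
  /9 175.128.0.0: no
  /0 0.0.0.0: MATCH
Selected: next-hop 154.184.156.231 via eth1 (matched /22)


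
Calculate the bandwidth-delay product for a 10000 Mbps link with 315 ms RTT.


BDP = bandwidth * RTT
= 10000 Mbps * 315 ms
= 10000 * 1e6 * 315 / 1000 bits
= 3150000000 bits
= 393750000 bytes
= 384521.4844 KB
BDP = 3150000000 bits (393750000 bytes)


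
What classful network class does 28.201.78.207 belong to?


First octet: 28
Binary: 00011100
0xxxxxxx -> Class A (1-126)
Class A, default mask 255.0.0.0 (/8)


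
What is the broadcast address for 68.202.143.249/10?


Network: 68.192.0.0/10
Host bits = 22
Set all host bits to 1:
Broadcast: 68.255.255.255


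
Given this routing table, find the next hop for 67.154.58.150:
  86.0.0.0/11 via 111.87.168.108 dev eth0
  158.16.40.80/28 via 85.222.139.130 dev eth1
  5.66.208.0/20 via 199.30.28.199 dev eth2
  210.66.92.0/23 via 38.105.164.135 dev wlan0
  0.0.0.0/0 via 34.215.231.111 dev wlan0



Longest prefix match for 67.154.58.150:
  /11 86.0.0.0: no
  /28 158.16.40.80: no
  /20 5.66.208.0: no
  /23 210.66.92.0: no
  /0 0.0.0.0: MATCH
Selected: next-hop 34.215.231.111 via wlan0 (matched /0)


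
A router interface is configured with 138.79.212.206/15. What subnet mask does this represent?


/15 means 15 network bits, 17 host bits
Binary: 11111111111111100000000000000000
Mask: 255.254.0.0


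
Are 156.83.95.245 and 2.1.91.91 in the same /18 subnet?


Mask: 255.255.192.0
156.83.95.245 AND mask = 156.83.64.0
2.1.91.91 AND mask = 2.1.64.0
No, different subnets (156.83.64.0 vs 2.1.64.0)


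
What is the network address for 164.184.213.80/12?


IP:   10100100.10111000.11010101.01010000
Mask: 11111111.11110000.00000000.00000000
AND operation:
Net:  10100100.10110000.00000000.00000000
Network: 164.176.0.0/12


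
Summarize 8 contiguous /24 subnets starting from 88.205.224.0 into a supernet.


Original prefix: /24
Number of subnets: 8 = 2^3
New prefix = 24 - 3 = 21
Supernet: 88.205.224.0/21


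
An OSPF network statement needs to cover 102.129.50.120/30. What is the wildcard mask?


Subnet mask: 255.255.255.252
Wildcard = 255.255.255.255 - subnet mask
255 - 255 = 0
255 - 255 = 0
255 - 255 = 0
255 - 252 = 3
Wildcard: 0.0.0.3


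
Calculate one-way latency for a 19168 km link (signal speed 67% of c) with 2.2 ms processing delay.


Speed = 0.67 * 3e5 km/s = 201000 km/s
Propagation delay = 19168 / 201000 = 0.0954 s = 95.3632 ms
Processing delay = 2.2 ms
Total one-way latency = 97.5632 ms


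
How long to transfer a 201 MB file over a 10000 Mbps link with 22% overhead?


Effective throughput = 10000 * (1 - 22/100) = 7800 Mbps
File size in Mb = 201 * 8 = 1608 Mb
Time = 1608 / 7800
Time = 0.2062 seconds


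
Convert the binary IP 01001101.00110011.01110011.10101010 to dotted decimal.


01001101 = 77
00110011 = 51
01110011 = 115
10101010 = 170
IP: 77.51.115.170


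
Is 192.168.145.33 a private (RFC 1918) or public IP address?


RFC 1918 private ranges:
  10.0.0.0/8 (10.0.0.0 - 10.255.255.255)
  172.16.0.0/12 (172.16.0.0 - 172.31.255.255)
  192.168.0.0/16 (192.168.0.0 - 192.168.255.255)
Private (in 192.168.0.0/16)


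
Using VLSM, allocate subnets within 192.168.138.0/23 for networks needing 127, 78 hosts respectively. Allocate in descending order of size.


127 hosts -> /24 (254 usable): 192.168.138.0/24
78 hosts -> /25 (126 usable): 192.168.139.0/25
Allocation: 192.168.138.0/24 (127 hosts, 254 usable); 192.168.139.0/25 (78 hosts, 126 usable)


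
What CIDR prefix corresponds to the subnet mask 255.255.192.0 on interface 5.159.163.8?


Binary: 11111111.11111111.11000000.00000000
Count leading 1s
Prefix: /18


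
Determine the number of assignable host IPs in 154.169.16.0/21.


Host bits = 32 - 21 = 11
Total addresses = 2^11 = 2048
Usable = total - 2 (network and broadcast)
Usable hosts: 2046


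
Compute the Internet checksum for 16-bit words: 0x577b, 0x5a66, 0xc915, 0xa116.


Sum all words (with carry folding):
+ 0x577b = 0x577b
+ 0x5a66 = 0xb1e1
+ 0xc915 = 0x7af7
+ 0xa116 = 0x1c0e
One's complement: ~0x1c0e
Checksum = 0xe3f1


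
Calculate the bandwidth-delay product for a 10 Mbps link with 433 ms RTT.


BDP = bandwidth * RTT
= 10 Mbps * 433 ms
= 10 * 1e6 * 433 / 1000 bits
= 4330000 bits
= 541250 bytes
= 528.5645 KB
BDP = 4330000 bits (541250 bytes)


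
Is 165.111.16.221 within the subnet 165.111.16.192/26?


Subnet network: 165.111.16.192
Test IP AND mask: 165.111.16.192
Yes, 165.111.16.221 is in 165.111.16.192/26


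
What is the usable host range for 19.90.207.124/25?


Network: 19.90.207.0
Broadcast: 19.90.207.127
First usable = network + 1
Last usable = broadcast - 1
Range: 19.90.207.1 to 19.90.207.126


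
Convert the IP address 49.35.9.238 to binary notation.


49 = 00110001
35 = 00100011
9 = 00001001
238 = 11101110
Binary: 00110001.00100011.00001001.11101110


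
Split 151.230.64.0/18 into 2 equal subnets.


New prefix = 18 + 1 = 19
Each subnet has 8192 addresses
  151.230.64.0/19
  151.230.96.0/19
Subnets: 151.230.64.0/19, 151.230.96.0/19


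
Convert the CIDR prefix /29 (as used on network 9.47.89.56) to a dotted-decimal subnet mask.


/29 means 29 network bits, 3 host bits
Binary: 11111111111111111111111111111000
Mask: 255.255.255.248


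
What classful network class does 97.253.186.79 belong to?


First octet: 97
Binary: 01100001
0xxxxxxx -> Class A (1-126)
Class A, default mask 255.0.0.0 (/8)


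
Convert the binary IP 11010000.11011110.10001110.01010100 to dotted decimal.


11010000 = 208
11011110 = 222
10001110 = 142
01010100 = 84
IP: 208.222.142.84


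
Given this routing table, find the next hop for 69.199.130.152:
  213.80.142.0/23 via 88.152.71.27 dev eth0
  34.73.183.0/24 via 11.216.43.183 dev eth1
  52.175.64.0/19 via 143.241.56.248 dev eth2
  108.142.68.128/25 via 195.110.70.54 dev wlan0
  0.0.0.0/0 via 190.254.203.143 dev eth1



Longest prefix match for 69.199.130.152:
  /23 213.80.142.0: no
  /24 34.73.183.0: no
  /19 52.175.64.0: no
  /25 108.142.68.128: no
  /0 0.0.0.0: MATCH
Selected: next-hop 190.254.203.143 via eth1 (matched /0)


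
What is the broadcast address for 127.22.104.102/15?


Network: 127.22.0.0/15
Host bits = 17
Set all host bits to 1:
Broadcast: 127.23.255.255


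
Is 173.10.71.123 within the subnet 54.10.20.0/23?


Subnet network: 54.10.20.0
Test IP AND mask: 173.10.70.0
No, 173.10.71.123 is not in 54.10.20.0/23


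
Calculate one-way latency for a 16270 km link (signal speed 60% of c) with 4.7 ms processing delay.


Speed = 0.6 * 3e5 km/s = 180000 km/s
Propagation delay = 16270 / 180000 = 0.0904 s = 90.3889 ms
Processing delay = 4.7 ms
Total one-way latency = 95.0889 ms


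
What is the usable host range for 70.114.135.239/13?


Network: 70.112.0.0
Broadcast: 70.119.255.255
First usable = network + 1
Last usable = broadcast - 1
Range: 70.112.0.1 to 70.119.255.254


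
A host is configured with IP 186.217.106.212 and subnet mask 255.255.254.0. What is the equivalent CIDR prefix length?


Binary: 11111111.11111111.11111110.00000000
Count leading 1s
Prefix: /23


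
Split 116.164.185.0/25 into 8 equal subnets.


New prefix = 25 + 3 = 28
Each subnet has 16 addresses
  116.164.185.0/28
  116.164.185.16/28
  116.164.185.32/28
  116.164.185.48/28
  116.164.185.64/28
  116.164.185.80/28
  116.164.185.96/28
  116.164.185.112/28
Subnets: 116.164.185.0/28, 116.164.185.16/28, 116.164.185.32/28, 116.164.185.48/28, 116.164.185.64/28, 116.164.185.80/28, 116.164.185.96/28, 116.164.185.112/28


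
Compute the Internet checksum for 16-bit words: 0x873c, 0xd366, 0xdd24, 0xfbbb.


Sum all words (with carry folding):
+ 0x873c = 0x873c
+ 0xd366 = 0x5aa3
+ 0xdd24 = 0x37c8
+ 0xfbbb = 0x3384
One's complement: ~0x3384
Checksum = 0xcc7b


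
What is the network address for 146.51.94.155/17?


IP:   10010010.00110011.01011110.10011011
Mask: 11111111.11111111.10000000.00000000
AND operation:
Net:  10010010.00110011.00000000.00000000
Network: 146.51.0.0/17


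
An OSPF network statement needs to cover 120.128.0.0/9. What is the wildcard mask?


Subnet mask: 255.128.0.0
Wildcard = 255.255.255.255 - subnet mask
255 - 255 = 0
255 - 128 = 127
255 - 0 = 255
255 - 0 = 255
Wildcard: 0.127.255.255


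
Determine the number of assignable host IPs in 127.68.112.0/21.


Host bits = 32 - 21 = 11
Total addresses = 2^11 = 2048
Usable = total - 2 (network and broadcast)
Usable hosts: 2046


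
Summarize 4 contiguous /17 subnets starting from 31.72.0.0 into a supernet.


Original prefix: /17
Number of subnets: 4 = 2^2
New prefix = 17 - 2 = 15
Supernet: 31.72.0.0/15


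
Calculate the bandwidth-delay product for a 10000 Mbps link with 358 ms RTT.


BDP = bandwidth * RTT
= 10000 Mbps * 358 ms
= 10000 * 1e6 * 358 / 1000 bits
= 3580000000 bits
= 447500000 bytes
= 437011.7188 KB
BDP = 3580000000 bits (447500000 bytes)


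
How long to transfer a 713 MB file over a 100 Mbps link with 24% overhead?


Effective throughput = 100 * (1 - 24/100) = 76 Mbps
File size in Mb = 713 * 8 = 5704 Mb
Time = 5704 / 76
Time = 75.0526 seconds


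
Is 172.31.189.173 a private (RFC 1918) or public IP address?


RFC 1918 private ranges:
  10.0.0.0/8 (10.0.0.0 - 10.255.255.255)
  172.16.0.0/12 (172.16.0.0 - 172.31.255.255)
  192.168.0.0/16 (192.168.0.0 - 192.168.255.255)
Private (in 172.16.0.0/12)


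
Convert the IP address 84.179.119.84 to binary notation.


84 = 01010100
179 = 10110011
119 = 01110111
84 = 01010100
Binary: 01010100.10110011.01110111.01010100


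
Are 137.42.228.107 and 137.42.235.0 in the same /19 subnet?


Mask: 255.255.224.0
137.42.228.107 AND mask = 137.42.224.0
137.42.235.0 AND mask = 137.42.224.0
Yes, same subnet (137.42.224.0)


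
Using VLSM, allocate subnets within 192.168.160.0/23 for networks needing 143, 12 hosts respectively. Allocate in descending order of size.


143 hosts -> /24 (254 usable): 192.168.160.0/24
12 hosts -> /28 (14 usable): 192.168.161.0/28
Allocation: 192.168.160.0/24 (143 hosts, 254 usable); 192.168.161.0/28 (12 hosts, 14 usable)


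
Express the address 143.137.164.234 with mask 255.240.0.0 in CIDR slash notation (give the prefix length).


Binary: 11111111.11110000.00000000.00000000
Count leading 1s
Prefix: /12


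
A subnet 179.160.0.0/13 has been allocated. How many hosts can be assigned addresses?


Host bits = 32 - 13 = 19
Total addresses = 2^19 = 524288
Usable = total - 2 (network and broadcast)
Usable hosts: 524286


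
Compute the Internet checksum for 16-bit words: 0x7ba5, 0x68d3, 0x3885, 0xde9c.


Sum all words (with carry folding):
+ 0x7ba5 = 0x7ba5
+ 0x68d3 = 0xe478
+ 0x3885 = 0x1cfe
+ 0xde9c = 0xfb9a
One's complement: ~0xfb9a
Checksum = 0x0465


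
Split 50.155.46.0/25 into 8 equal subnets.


New prefix = 25 + 3 = 28
Each subnet has 16 addresses
  50.155.46.0/28
  50.155.46.16/28
  50.155.46.32/28
  50.155.46.48/28
  50.155.46.64/28
  50.155.46.80/28
  50.155.46.96/28
  50.155.46.112/28
Subnets: 50.155.46.0/28, 50.155.46.16/28, 50.155.46.32/28, 50.155.46.48/28, 50.155.46.64/28, 50.155.46.80/28, 50.155.46.96/28, 50.155.46.112/28


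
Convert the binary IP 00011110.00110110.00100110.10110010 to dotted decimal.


00011110 = 30
00110110 = 54
00100110 = 38
10110010 = 178
IP: 30.54.38.178


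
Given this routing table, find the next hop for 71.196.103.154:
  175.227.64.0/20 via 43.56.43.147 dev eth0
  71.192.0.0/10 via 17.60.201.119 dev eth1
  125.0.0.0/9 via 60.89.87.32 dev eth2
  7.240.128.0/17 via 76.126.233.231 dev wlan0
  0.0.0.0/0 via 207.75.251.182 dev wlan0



Longest prefix match for 71.196.103.154:
  /20 175.227.64.0: no
  /10 71.192.0.0: MATCH
  /9 125.0.0.0: no
  /17 7.240.128.0: no
  /0 0.0.0.0: MATCH
Selected: next-hop 17.60.201.119 via eth1 (matched /10)


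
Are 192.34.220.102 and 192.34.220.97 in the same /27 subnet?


Mask: 255.255.255.224
192.34.220.102 AND mask = 192.34.220.96
192.34.220.97 AND mask = 192.34.220.96
Yes, same subnet (192.34.220.96)


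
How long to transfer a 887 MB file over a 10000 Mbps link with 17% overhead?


Effective throughput = 10000 * (1 - 17/100) = 8300 Mbps
File size in Mb = 887 * 8 = 7096 Mb
Time = 7096 / 8300
Time = 0.8549 seconds


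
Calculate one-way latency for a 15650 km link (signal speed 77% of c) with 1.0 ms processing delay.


Speed = 0.77 * 3e5 km/s = 231000 km/s
Propagation delay = 15650 / 231000 = 0.0677 s = 67.7489 ms
Processing delay = 1.0 ms
Total one-way latency = 68.7489 ms


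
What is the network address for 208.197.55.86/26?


IP:   11010000.11000101.00110111.01010110
Mask: 11111111.11111111.11111111.11000000
AND operation:
Net:  11010000.11000101.00110111.01000000
Network: 208.197.55.64/26


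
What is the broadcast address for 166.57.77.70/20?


Network: 166.57.64.0/20
Host bits = 12
Set all host bits to 1:
Broadcast: 166.57.79.255


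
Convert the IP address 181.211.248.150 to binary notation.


181 = 10110101
211 = 11010011
248 = 11111000
150 = 10010110
Binary: 10110101.11010011.11111000.10010110


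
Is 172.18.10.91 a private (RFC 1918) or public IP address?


RFC 1918 private ranges:
  10.0.0.0/8 (10.0.0.0 - 10.255.255.255)
  172.16.0.0/12 (172.16.0.0 - 172.31.255.255)
  192.168.0.0/16 (192.168.0.0 - 192.168.255.255)
Private (in 172.16.0.0/12)


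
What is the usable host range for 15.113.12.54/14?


Network: 15.112.0.0
Broadcast: 15.115.255.255
First usable = network + 1
Last usable = broadcast - 1
Range: 15.112.0.1 to 15.115.255.254


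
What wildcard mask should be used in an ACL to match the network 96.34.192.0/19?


Subnet mask: 255.255.224.0
Wildcard = 255.255.255.255 - subnet mask
255 - 255 = 0
255 - 255 = 0
255 - 224 = 31
255 - 0 = 255
Wildcard: 0.0.31.255


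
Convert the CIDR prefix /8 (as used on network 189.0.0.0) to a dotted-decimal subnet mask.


/8 means 8 network bits, 24 host bits
Binary: 11111111000000000000000000000000
Mask: 255.0.0.0


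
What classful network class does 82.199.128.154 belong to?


First octet: 82
Binary: 01010010
0xxxxxxx -> Class A (1-126)
Class A, default mask 255.0.0.0 (/8)


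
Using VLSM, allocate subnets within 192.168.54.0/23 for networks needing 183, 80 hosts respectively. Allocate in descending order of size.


183 hosts -> /24 (254 usable): 192.168.54.0/24
80 hosts -> /25 (126 usable): 192.168.55.0/25
Allocation: 192.168.54.0/24 (183 hosts, 254 usable); 192.168.55.0/25 (80 hosts, 126 usable)


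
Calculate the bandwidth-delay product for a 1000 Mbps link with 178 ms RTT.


BDP = bandwidth * RTT
= 1000 Mbps * 178 ms
= 1000 * 1e6 * 178 / 1000 bits
= 178000000 bits
= 22250000 bytes
= 21728.5156 KB
BDP = 178000000 bits (22250000 bytes)


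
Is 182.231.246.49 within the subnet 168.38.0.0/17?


Subnet network: 168.38.0.0
Test IP AND mask: 182.231.128.0
No, 182.231.246.49 is not in 168.38.0.0/17


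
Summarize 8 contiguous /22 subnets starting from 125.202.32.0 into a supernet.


Original prefix: /22
Number of subnets: 8 = 2^3
New prefix = 22 - 3 = 19
Supernet: 125.202.32.0/19


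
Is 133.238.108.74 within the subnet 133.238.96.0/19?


Subnet network: 133.238.96.0
Test IP AND mask: 133.238.96.0
Yes, 133.238.108.74 is in 133.238.96.0/19


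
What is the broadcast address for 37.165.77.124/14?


Network: 37.164.0.0/14
Host bits = 18
Set all host bits to 1:
Broadcast: 37.167.255.255


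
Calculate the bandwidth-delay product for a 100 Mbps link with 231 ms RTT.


BDP = bandwidth * RTT
= 100 Mbps * 231 ms
= 100 * 1e6 * 231 / 1000 bits
= 23100000 bits
= 2887500 bytes
= 2819.8242 KB
BDP = 23100000 bits (2887500 bytes)


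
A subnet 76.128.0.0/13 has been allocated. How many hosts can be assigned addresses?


Host bits = 32 - 13 = 19
Total addresses = 2^19 = 524288
Usable = total - 2 (network and broadcast)
Usable hosts: 524286


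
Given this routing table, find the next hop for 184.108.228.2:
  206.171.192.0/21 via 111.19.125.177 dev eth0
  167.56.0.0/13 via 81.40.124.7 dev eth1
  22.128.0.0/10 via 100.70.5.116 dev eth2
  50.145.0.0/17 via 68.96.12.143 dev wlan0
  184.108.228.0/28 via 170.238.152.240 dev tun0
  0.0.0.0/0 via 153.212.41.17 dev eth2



Longest prefix match for 184.108.228.2:
  /21 206.171.192.0: no
  /13 167.56.0.0: no
  /10 22.128.0.0: no
  /17 50.145.0.0: no
  /28 184.108.228.0: MATCH
  /0 0.0.0.0: MATCH
Selected: next-hop 170.238.152.240 via tun0 (matched /28)


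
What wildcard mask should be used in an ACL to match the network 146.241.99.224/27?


Subnet mask: 255.255.255.224
Wildcard = 255.255.255.255 - subnet mask
255 - 255 = 0
255 - 255 = 0
255 - 255 = 0
255 - 224 = 31
Wildcard: 0.0.0.31


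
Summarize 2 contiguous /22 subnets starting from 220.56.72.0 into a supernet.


Original prefix: /22
Number of subnets: 2 = 2^1
New prefix = 22 - 1 = 21
Supernet: 220.56.72.0/21


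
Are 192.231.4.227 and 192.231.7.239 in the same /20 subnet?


Mask: 255.255.240.0
192.231.4.227 AND mask = 192.231.0.0
192.231.7.239 AND mask = 192.231.0.0
Yes, same subnet (192.231.0.0)


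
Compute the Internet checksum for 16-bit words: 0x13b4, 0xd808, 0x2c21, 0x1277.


Sum all words (with carry folding):
+ 0x13b4 = 0x13b4
+ 0xd808 = 0xebbc
+ 0x2c21 = 0x17de
+ 0x1277 = 0x2a55
One's complement: ~0x2a55
Checksum = 0xd5aa


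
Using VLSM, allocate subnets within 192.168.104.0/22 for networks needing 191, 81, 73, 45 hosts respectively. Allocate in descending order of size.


191 hosts -> /24 (254 usable): 192.168.104.0/24
81 hosts -> /25 (126 usable): 192.168.105.0/25
73 hosts -> /25 (126 usable): 192.168.105.128/25
45 hosts -> /26 (62 usable): 192.168.106.0/26
Allocation: 192.168.104.0/24 (191 hosts, 254 usable); 192.168.105.0/25 (81 hosts, 126 usable); 192.168.105.128/25 (73 hosts, 126 usable); 192.168.106.0/26 (45 hosts, 62 usable)


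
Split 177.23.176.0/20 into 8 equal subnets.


New prefix = 20 + 3 = 23
Each subnet has 512 addresses
  177.23.176.0/23
  177.23.178.0/23
  177.23.180.0/23
  177.23.182.0/23
  177.23.184.0/23
  177.23.186.0/23
  177.23.188.0/23
  177.23.190.0/23
Subnets: 177.23.176.0/23, 177.23.178.0/23, 177.23.180.0/23, 177.23.182.0/23, 177.23.184.0/23, 177.23.186.0/23, 177.23.188.0/23, 177.23.190.0/23


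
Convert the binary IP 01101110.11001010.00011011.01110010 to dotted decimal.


01101110 = 110
11001010 = 202
00011011 = 27
01110010 = 114
IP: 110.202.27.114


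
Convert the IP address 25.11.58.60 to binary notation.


25 = 00011001
11 = 00001011
58 = 00111010
60 = 00111100
Binary: 00011001.00001011.00111010.00111100


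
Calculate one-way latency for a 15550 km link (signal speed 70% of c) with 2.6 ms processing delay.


Speed = 0.7 * 3e5 km/s = 210000 km/s
Propagation delay = 15550 / 210000 = 0.074 s = 74.0476 ms
Processing delay = 2.6 ms
Total one-way latency = 76.6476 ms


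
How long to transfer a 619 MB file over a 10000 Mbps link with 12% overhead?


Effective throughput = 10000 * (1 - 12/100) = 8800 Mbps
File size in Mb = 619 * 8 = 4952 Mb
Time = 4952 / 8800
Time = 0.5627 seconds


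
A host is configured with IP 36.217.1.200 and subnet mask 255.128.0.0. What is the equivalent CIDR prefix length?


Binary: 11111111.10000000.00000000.00000000
Count leading 1s
Prefix: /9


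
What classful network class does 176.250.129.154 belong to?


First octet: 176
Binary: 10110000
10xxxxxx -> Class B (128-191)
Class B, default mask 255.255.0.0 (/16)


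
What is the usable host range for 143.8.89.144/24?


Network: 143.8.89.0
Broadcast: 143.8.89.255
First usable = network + 1
Last usable = broadcast - 1
Range: 143.8.89.1 to 143.8.89.254


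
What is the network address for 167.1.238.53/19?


IP:   10100111.00000001.11101110.00110101
Mask: 11111111.11111111.11100000.00000000
AND operation:
Net:  10100111.00000001.11100000.00000000
Network: 167.1.224.0/19


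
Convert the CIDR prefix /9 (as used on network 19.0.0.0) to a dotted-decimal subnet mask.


/9 means 9 network bits, 23 host bits
Binary: 11111111100000000000000000000000
Mask: 255.128.0.0


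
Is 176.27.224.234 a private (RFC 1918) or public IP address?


RFC 1918 private ranges:
  10.0.0.0/8 (10.0.0.0 - 10.255.255.255)
  172.16.0.0/12 (172.16.0.0 - 172.31.255.255)
  192.168.0.0/16 (192.168.0.0 - 192.168.255.255)
Public (not in any RFC 1918 range)


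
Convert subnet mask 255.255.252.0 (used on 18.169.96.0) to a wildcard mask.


Subnet mask: 255.255.252.0
Wildcard = 255.255.255.255 - subnet mask
255 - 255 = 0
255 - 255 = 0
255 - 252 = 3
255 - 0 = 255
Wildcard: 0.0.3.255


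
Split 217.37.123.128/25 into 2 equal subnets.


New prefix = 25 + 1 = 26
Each subnet has 64 addresses
  217.37.123.128/26
  217.37.123.192/26
Subnets: 217.37.123.128/26, 217.37.123.192/26


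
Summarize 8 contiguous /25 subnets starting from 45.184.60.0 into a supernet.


Original prefix: /25
Number of subnets: 8 = 2^3
New prefix = 25 - 3 = 22
Supernet: 45.184.60.0/22


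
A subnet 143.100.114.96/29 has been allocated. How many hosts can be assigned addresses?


Host bits = 32 - 29 = 3
Total addresses = 2^3 = 8
Usable = total - 2 (network and broadcast)
Usable hosts: 6


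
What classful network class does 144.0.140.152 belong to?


First octet: 144
Binary: 10010000
10xxxxxx -> Class B (128-191)
Class B, default mask 255.255.0.0 (/16)


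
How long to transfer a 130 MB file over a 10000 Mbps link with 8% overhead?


Effective throughput = 10000 * (1 - 8/100) = 9200 Mbps
File size in Mb = 130 * 8 = 1040 Mb
Time = 1040 / 9200
Time = 0.113 seconds


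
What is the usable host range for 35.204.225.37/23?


Network: 35.204.224.0
Broadcast: 35.204.225.255
First usable = network + 1
Last usable = broadcast - 1
Range: 35.204.224.1 to 35.204.225.254


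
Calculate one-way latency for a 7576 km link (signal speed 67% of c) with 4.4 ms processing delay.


Speed = 0.67 * 3e5 km/s = 201000 km/s
Propagation delay = 7576 / 201000 = 0.0377 s = 37.6915 ms
Processing delay = 4.4 ms
Total one-way latency = 42.0915 ms


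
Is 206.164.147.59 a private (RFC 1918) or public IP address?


RFC 1918 private ranges:
  10.0.0.0/8 (10.0.0.0 - 10.255.255.255)
  172.16.0.0/12 (172.16.0.0 - 172.31.255.255)
  192.168.0.0/16 (192.168.0.0 - 192.168.255.255)
Public (not in any RFC 1918 range)


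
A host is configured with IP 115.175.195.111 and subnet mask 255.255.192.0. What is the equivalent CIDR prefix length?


Binary: 11111111.11111111.11000000.00000000
Count leading 1s
Prefix: /18


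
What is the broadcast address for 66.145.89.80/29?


Network: 66.145.89.80/29
Host bits = 3
Set all host bits to 1:
Broadcast: 66.145.89.87


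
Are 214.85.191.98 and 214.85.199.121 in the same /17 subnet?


Mask: 255.255.128.0
214.85.191.98 AND mask = 214.85.128.0
214.85.199.121 AND mask = 214.85.128.0
Yes, same subnet (214.85.128.0)


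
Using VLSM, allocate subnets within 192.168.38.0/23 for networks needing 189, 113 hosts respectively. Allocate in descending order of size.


189 hosts -> /24 (254 usable): 192.168.38.0/24
113 hosts -> /25 (126 usable): 192.168.39.0/25
Allocation: 192.168.38.0/24 (189 hosts, 254 usable); 192.168.39.0/25 (113 hosts, 126 usable)


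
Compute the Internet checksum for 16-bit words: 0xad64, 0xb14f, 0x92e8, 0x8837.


Sum all words (with carry folding):
+ 0xad64 = 0xad64
+ 0xb14f = 0x5eb4
+ 0x92e8 = 0xf19c
+ 0x8837 = 0x79d4
One's complement: ~0x79d4
Checksum = 0x862b


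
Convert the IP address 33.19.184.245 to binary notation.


33 = 00100001
19 = 00010011
184 = 10111000
245 = 11110101
Binary: 00100001.00010011.10111000.11110101


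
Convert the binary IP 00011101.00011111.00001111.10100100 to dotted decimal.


00011101 = 29
00011111 = 31
00001111 = 15
10100100 = 164
IP: 29.31.15.164


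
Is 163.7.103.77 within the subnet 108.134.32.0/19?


Subnet network: 108.134.32.0
Test IP AND mask: 163.7.96.0
No, 163.7.103.77 is not in 108.134.32.0/19


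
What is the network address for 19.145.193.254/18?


IP:   00010011.10010001.11000001.11111110
Mask: 11111111.11111111.11000000.00000000
AND operation:
Net:  00010011.10010001.11000000.00000000
Network: 19.145.192.0/18


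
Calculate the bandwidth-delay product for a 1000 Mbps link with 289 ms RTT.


BDP = bandwidth * RTT
= 1000 Mbps * 289 ms
= 1000 * 1e6 * 289 / 1000 bits
= 289000000 bits
= 36125000 bytes
= 35278.3203 KB
BDP = 289000000 bits (36125000 bytes)


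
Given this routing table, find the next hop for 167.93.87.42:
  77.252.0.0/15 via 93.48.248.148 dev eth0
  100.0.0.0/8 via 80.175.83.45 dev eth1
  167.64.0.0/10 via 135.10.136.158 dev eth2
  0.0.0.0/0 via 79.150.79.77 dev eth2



Longest prefix match for 167.93.87.42:
  /15 77.252.0.0: no
  /8 100.0.0.0: no
  /10 167.64.0.0: MATCH
  /0 0.0.0.0: MATCH
Selected: next-hop 135.10.136.158 via eth2 (matched /10)


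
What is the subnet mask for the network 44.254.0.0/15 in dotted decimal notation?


/15 means 15 network bits, 17 host bits
Binary: 11111111111111100000000000000000
Mask: 255.254.0.0


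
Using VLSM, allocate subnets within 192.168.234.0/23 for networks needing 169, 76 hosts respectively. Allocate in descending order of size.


169 hosts -> /24 (254 usable): 192.168.234.0/24
76 hosts -> /25 (126 usable): 192.168.235.0/25
Allocation: 192.168.234.0/24 (169 hosts, 254 usable); 192.168.235.0/25 (76 hosts, 126 usable)


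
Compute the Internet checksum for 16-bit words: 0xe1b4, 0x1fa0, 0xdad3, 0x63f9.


Sum all words (with carry folding):
+ 0xe1b4 = 0xe1b4
+ 0x1fa0 = 0x0155
+ 0xdad3 = 0xdc28
+ 0x63f9 = 0x4022
One's complement: ~0x4022
Checksum = 0xbfdd


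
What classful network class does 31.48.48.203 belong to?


First octet: 31
Binary: 00011111
0xxxxxxx -> Class A (1-126)
Class A, default mask 255.0.0.0 (/8)


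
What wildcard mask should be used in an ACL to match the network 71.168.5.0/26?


Subnet mask: 255.255.255.192
Wildcard = 255.255.255.255 - subnet mask
255 - 255 = 0
255 - 255 = 0
255 - 255 = 0
255 - 192 = 63
Wildcard: 0.0.0.63
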